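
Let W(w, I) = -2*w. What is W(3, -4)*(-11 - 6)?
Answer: 102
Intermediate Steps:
W(3, -4)*(-11 - 6) = (-2*3)*(-11 - 6) = -6*(-17) = 102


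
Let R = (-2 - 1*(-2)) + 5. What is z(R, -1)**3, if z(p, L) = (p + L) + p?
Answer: 729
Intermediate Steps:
R = 5 (R = (-2 + 2) + 5 = 0 + 5 = 5)
z(p, L) = L + 2*p (z(p, L) = (L + p) + p = L + 2*p)
z(R, -1)**3 = (-1 + 2*5)**3 = (-1 + 10)**3 = 9**3 = 729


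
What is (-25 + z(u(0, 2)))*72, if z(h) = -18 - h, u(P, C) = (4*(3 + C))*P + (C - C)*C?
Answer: -3096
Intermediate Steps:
u(P, C) = P*(12 + 4*C) (u(P, C) = (12 + 4*C)*P + 0*C = P*(12 + 4*C) + 0 = P*(12 + 4*C))
(-25 + z(u(0, 2)))*72 = (-25 + (-18 - 4*0*(3 + 2)))*72 = (-25 + (-18 - 4*0*5))*72 = (-25 + (-18 - 1*0))*72 = (-25 + (-18 + 0))*72 = (-25 - 18)*72 = -43*72 = -3096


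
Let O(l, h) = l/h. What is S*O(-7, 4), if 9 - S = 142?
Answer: 931/4 ≈ 232.75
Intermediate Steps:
S = -133 (S = 9 - 1*142 = 9 - 142 = -133)
S*O(-7, 4) = -(-931)/4 = -133*(-7/4) = 931/4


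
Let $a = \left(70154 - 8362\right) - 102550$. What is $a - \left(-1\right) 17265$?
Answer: $-23493$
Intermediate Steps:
$a = -40758$ ($a = 61792 - 102550 = -40758$)
$a - \left(-1\right) 17265 = -40758 - \left(-1\right) 17265 = -40758 - -17265 = -40758 + 17265 = -23493$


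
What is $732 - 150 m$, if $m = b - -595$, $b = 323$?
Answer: $-136968$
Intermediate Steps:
$m = 918$ ($m = 323 - -595 = 323 + 595 = 918$)
$732 - 150 m = 732 - 137700 = -136968$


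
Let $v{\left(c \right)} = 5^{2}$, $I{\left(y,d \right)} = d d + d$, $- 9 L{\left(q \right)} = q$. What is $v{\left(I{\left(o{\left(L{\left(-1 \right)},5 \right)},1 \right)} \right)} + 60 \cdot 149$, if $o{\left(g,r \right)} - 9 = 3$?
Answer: $8965$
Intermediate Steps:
$L{\left(q \right)} = - \frac{q}{9}$
$o{\left(g,r \right)} = 12$ ($o{\left(g,r \right)} = 9 + 3 = 12$)
$I{\left(y,d \right)} = d + d^{2}$ ($I{\left(y,d \right)} = d^{2} + d = d + d^{2}$)
$v{\left(c \right)} = 25$
$v{\left(I{\left(o{\left(L{\left(-1 \right)},5 \right)},1 \right)} \right)} + 60 \cdot 149 = 25 + 60 \cdot 149 = 25 + 8940 = 8965$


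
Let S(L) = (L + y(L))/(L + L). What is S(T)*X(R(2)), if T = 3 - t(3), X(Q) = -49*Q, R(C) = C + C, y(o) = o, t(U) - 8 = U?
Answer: -196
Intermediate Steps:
t(U) = 8 + U
R(C) = 2*C
T = -8 (T = 3 - (8 + 3) = 3 - 1*11 = 3 - 11 = -8)
S(L) = 1 (S(L) = (L + L)/(L + L) = (2*L)/((2*L)) = (2*L)*(1/(2*L)) = 1)
S(T)*X(R(2)) = 1*(-98*2) = 1*(-49*4) = 1*(-196) = -196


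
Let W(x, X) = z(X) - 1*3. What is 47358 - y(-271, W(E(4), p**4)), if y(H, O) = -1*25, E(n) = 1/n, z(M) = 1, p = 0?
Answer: 47383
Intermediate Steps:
W(x, X) = -2 (W(x, X) = 1 - 1*3 = 1 - 3 = -2)
y(H, O) = -25
47358 - y(-271, W(E(4), p**4)) = 47358 - 1*(-25) = 47358 + 25 = 47383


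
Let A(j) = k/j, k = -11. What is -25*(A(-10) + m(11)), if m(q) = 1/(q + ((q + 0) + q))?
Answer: -1865/66 ≈ -28.258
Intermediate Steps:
m(q) = 1/(3*q) (m(q) = 1/(q + (q + q)) = 1/(q + 2*q) = 1/(3*q))
A(j) = -11/j
-25*(A(-10) + m(11)) = -25*(-11/(-10) + (1/3)/11) = -25*(-11*(-1/10) + (1/3)*(1/11)) = -25*(11/10 + 1/33) = -25*373/330 = -1865/66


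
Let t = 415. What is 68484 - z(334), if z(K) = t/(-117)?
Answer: 8013043/117 ≈ 68488.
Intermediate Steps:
z(K) = -415/117 (z(K) = 415/(-117) = 415*(-1/117) = -415/117)
68484 - z(334) = 68484 - 1*(-415/117) = 68484 + 415/117 = 8013043/117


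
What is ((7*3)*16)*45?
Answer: 15120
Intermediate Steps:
((7*3)*16)*45 = (21*16)*45 = 336*45 = 15120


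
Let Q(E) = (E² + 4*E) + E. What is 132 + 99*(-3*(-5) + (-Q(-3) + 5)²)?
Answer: 13596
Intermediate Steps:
Q(E) = E² + 5*E
132 + 99*(-3*(-5) + (-Q(-3) + 5)²) = 132 + 99*(-3*(-5) + (-(-3)*(5 - 3) + 5)²) = 132 + 99*(15 + (-(-3)*2 + 5)²) = 132 + 99*(15 + (-1*(-6) + 5)²) = 132 + 99*(15 + (6 + 5)²) = 132 + 99*(15 + 11²) = 132 + 99*(15 + 121) = 132 + 99*136 = 132 + 13464 = 13596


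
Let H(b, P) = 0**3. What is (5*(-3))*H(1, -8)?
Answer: 0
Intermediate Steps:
H(b, P) = 0
(5*(-3))*H(1, -8) = (5*(-3))*0 = -15*0 = 0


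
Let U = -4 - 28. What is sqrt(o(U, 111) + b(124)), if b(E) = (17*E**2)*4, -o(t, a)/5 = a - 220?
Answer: sqrt(1046113) ≈ 1022.8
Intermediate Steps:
U = -32
o(t, a) = 1100 - 5*a (o(t, a) = -5*(a - 220) = -5*(-220 + a) = 1100 - 5*a)
b(E) = 68*E**2
sqrt(o(U, 111) + b(124)) = sqrt((1100 - 5*111) + 68*124**2) = sqrt((1100 - 555) + 68*15376) = sqrt(545 + 1045568) = sqrt(1046113)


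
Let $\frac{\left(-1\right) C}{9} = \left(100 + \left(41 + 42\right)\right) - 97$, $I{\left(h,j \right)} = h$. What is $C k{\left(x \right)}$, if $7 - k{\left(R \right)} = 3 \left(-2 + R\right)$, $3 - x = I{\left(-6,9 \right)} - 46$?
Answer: $117648$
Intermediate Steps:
$x = 55$ ($x = 3 - \left(-6 - 46\right) = 3 - -52 = 3 + 52 = 55$)
$k{\left(R \right)} = 13 - 3 R$ ($k{\left(R \right)} = 7 - 3 \left(-2 + R\right) = 7 - \left(-6 + 3 R\right) = 13 - 3 R$)
$C = -774$ ($C = - 9 \left(\left(100 + \left(41 + 42\right)\right) - 97\right) = - 9 \left(\left(100 + 83\right) - 97\right) = - 9 \left(183 - 97\right) = \left(-9\right) 86 = -774$)
$C k{\left(x \right)} = - 774 \left(13 - 165\right) = \left(-774\right) \left(-152\right) = 117648$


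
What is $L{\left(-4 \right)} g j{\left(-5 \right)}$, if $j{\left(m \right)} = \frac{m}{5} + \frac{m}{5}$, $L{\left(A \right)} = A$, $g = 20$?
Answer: $160$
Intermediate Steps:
$j{\left(m \right)} = \frac{2 m}{5}$ ($j{\left(m \right)} = m \frac{1}{5} + m \frac{1}{5} = \frac{m}{5} + \frac{m}{5} = \frac{2 m}{5}$)
$L{\left(-4 \right)} g j{\left(-5 \right)} = \left(-4\right) 20 \cdot \frac{2}{5} \left(-5\right) = \left(-80\right) \left(-2\right) = 160$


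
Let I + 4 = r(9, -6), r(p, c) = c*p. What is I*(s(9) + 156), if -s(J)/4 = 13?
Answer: -6032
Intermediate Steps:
I = -58 (I = -4 - 6*9 = -4 - 54 = -58)
s(J) = -52 (s(J) = -4*13 = -52)
I*(s(9) + 156) = -58*(-52 + 156) = -58*104 = -6032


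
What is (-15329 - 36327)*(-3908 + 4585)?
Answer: -34971112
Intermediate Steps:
(-15329 - 36327)*(-3908 + 4585) = -51656*677 = -34971112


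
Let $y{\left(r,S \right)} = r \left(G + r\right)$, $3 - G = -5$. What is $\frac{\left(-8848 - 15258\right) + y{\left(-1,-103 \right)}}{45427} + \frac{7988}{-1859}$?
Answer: $- \frac{407696943}{84448793} \approx -4.8277$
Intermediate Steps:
$G = 8$ ($G = 3 - -5 = 3 + 5 = 8$)
$y{\left(r,S \right)} = r \left(8 + r\right)$
$\frac{\left(-8848 - 15258\right) + y{\left(-1,-103 \right)}}{45427} + \frac{7988}{-1859} = \frac{\left(-8848 - 15258\right) - \left(8 - 1\right)}{45427} + \frac{7988}{-1859} = \left(-24106 - 7\right) \frac{1}{45427} + 7988 \left(- \frac{1}{1859}\right) = \left(-24106 - 7\right) \frac{1}{45427} - \frac{7988}{1859} = \left(-24113\right) \frac{1}{45427} - \frac{7988}{1859} = - \frac{24113}{45427} - \frac{7988}{1859} = - \frac{407696943}{84448793}$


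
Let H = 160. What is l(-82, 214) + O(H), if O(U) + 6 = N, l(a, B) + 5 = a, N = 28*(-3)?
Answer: -177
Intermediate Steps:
N = -84
l(a, B) = -5 + a
O(U) = -90 (O(U) = -6 - 84 = -90)
l(-82, 214) + O(H) = (-5 - 82) - 90 = -87 - 90 = -177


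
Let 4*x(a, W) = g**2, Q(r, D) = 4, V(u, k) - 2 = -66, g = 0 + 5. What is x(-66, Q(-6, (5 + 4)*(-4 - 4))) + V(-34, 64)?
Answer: -231/4 ≈ -57.750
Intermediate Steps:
g = 5
V(u, k) = -64 (V(u, k) = 2 - 66 = -64)
x(a, W) = 25/4 (x(a, W) = (1/4)*5**2 = (1/4)*25 = 25/4)
x(-66, Q(-6, (5 + 4)*(-4 - 4))) + V(-34, 64) = 25/4 - 64 = -231/4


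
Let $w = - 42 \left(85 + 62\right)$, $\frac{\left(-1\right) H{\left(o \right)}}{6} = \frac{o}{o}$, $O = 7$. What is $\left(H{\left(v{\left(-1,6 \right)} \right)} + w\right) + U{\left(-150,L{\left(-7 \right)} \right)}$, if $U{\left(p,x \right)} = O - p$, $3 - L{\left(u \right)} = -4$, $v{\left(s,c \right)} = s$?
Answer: $-6023$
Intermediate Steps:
$L{\left(u \right)} = 7$ ($L{\left(u \right)} = 3 - -4 = 3 + 4 = 7$)
$U{\left(p,x \right)} = 7 - p$
$H{\left(o \right)} = -6$ ($H{\left(o \right)} = - 6 \frac{o}{o} = \left(-6\right) 1 = -6$)
$w = -6174$ ($w = \left(-42\right) 147 = -6174$)
$\left(H{\left(v{\left(-1,6 \right)} \right)} + w\right) + U{\left(-150,L{\left(-7 \right)} \right)} = \left(-6 - 6174\right) + \left(7 - -150\right) = -6180 + \left(7 + 150\right) = -6180 + 157 = -6023$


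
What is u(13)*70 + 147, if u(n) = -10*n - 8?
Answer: -9513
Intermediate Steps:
u(n) = -8 - 10*n
u(13)*70 + 147 = (-8 - 10*13)*70 + 147 = (-8 - 130)*70 + 147 = -138*70 + 147 = -9660 + 147 = -9513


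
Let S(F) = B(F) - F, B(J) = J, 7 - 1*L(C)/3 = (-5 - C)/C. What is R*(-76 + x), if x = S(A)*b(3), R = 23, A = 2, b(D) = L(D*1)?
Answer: -1748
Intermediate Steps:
L(C) = 21 - 3*(-5 - C)/C
b(D) = 24 + 15/D (b(D) = 24 + 15/((D*1)) = 24 + 15/D)
S(F) = 0 (S(F) = F - F = 0)
x = 0 (x = 0*(24 + 15/3) = 0*(24 + 15*(⅓)) = 0*(24 + 5) = 0*29 = 0)
R*(-76 + x) = 23*(-76 + 0) = 23*(-76) = -1748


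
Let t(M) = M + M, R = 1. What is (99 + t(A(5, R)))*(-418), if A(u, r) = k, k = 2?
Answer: -43054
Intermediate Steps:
A(u, r) = 2
t(M) = 2*M
(99 + t(A(5, R)))*(-418) = (99 + 2*2)*(-418) = (99 + 4)*(-418) = 103*(-418) = -43054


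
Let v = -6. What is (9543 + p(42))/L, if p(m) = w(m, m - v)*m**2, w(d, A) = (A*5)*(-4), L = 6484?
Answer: -1683897/6484 ≈ -259.70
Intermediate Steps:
w(d, A) = -20*A (w(d, A) = (5*A)*(-4) = -20*A)
p(m) = m**2*(-120 - 20*m) (p(m) = (-20*(m - 1*(-6)))*m**2 = (-20*(m + 6))*m**2 = (-20*(6 + m))*m**2 = (-120 - 20*m)*m**2 = m**2*(-120 - 20*m))
(9543 + p(42))/L = (9543 + 20*42**2*(-6 - 1*42))/6484 = (9543 + 20*1764*(-6 - 42))*(1/6484) = (9543 + 20*1764*(-48))*(1/6484) = (9543 - 1693440)*(1/6484) = -1683897*1/6484 = -1683897/6484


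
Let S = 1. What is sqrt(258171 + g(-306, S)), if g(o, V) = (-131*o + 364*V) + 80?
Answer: 3*sqrt(33189) ≈ 546.54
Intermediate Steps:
g(o, V) = 80 - 131*o + 364*V
sqrt(258171 + g(-306, S)) = sqrt(258171 + (80 - 131*(-306) + 364*1)) = sqrt(258171 + (80 + 40086 + 364)) = sqrt(258171 + 40530) = sqrt(298701) = 3*sqrt(33189)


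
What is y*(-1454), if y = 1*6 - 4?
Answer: -2908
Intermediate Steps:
y = 2 (y = 6 - 4 = 2)
y*(-1454) = 2*(-1454) = -2908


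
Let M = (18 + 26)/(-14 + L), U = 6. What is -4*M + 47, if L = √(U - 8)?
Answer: 535/9 + 8*I*√2/9 ≈ 59.444 + 1.2571*I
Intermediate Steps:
L = I*√2 (L = √(6 - 8) = √(-2) = I*√2 ≈ 1.4142*I)
M = 44/(-14 + I*√2) (M = (18 + 26)/(-14 + I*√2) = 44/(-14 + I*√2) ≈ -3.1111 - 0.31427*I)
-4*M + 47 = -4*(-28/9 - 2*I*√2/9) + 47 = (112/9 + 8*I*√2/9) + 47 = 535/9 + 8*I*√2/9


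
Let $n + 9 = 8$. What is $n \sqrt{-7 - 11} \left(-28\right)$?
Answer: $84 i \sqrt{2} \approx 118.79 i$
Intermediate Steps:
$n = -1$ ($n = -9 + 8 = -1$)
$n \sqrt{-7 - 11} \left(-28\right) = - \sqrt{-7 - 11} \left(-28\right) = - \sqrt{-18} \left(-28\right) = - 3 i \sqrt{2} \left(-28\right) = 84 i \sqrt{2}$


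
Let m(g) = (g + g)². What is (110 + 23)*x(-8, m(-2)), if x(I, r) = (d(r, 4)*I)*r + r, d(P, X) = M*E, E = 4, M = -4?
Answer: 274512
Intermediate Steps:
m(g) = 4*g² (m(g) = (2*g)² = 4*g²)
d(P, X) = -16 (d(P, X) = -4*4 = -16)
x(I, r) = r - 16*I*r (x(I, r) = (-16*I)*r + r = -16*I*r + r = r - 16*I*r)
(110 + 23)*x(-8, m(-2)) = (110 + 23)*((4*(-2)²)*(1 - 16*(-8))) = 133*((4*4)*(1 + 128)) = 133*(16*129) = 133*2064 = 274512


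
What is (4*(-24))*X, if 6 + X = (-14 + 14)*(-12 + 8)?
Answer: 576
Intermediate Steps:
X = -6 (X = -6 + (-14 + 14)*(-12 + 8) = -6 + 0*(-4) = -6 + 0 = -6)
(4*(-24))*X = (4*(-24))*(-6) = -96*(-6) = 576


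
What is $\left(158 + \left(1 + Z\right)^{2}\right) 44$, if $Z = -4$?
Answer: $7348$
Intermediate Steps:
$\left(158 + \left(1 + Z\right)^{2}\right) 44 = \left(158 + \left(1 - 4\right)^{2}\right) 44 = \left(158 + \left(-3\right)^{2}\right) 44 = \left(158 + 9\right) 44 = 167 \cdot 44 = 7348$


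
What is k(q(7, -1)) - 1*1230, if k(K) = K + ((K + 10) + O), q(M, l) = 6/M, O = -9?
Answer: -8591/7 ≈ -1227.3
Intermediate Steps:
k(K) = 1 + 2*K (k(K) = K + ((K + 10) - 9) = K + ((10 + K) - 9) = K + (1 + K) = 1 + 2*K)
k(q(7, -1)) - 1*1230 = (1 + 2*(6/7)) - 1*1230 = (1 + 2*(6*(⅐))) - 1230 = (1 + 2*(6/7)) - 1230 = (1 + 12/7) - 1230 = 19/7 - 1230 = -8591/7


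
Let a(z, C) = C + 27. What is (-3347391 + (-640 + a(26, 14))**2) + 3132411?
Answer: 143821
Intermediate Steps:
a(z, C) = 27 + C
(-3347391 + (-640 + a(26, 14))**2) + 3132411 = (-3347391 + (-640 + (27 + 14))**2) + 3132411 = (-3347391 + (-640 + 41)**2) + 3132411 = (-3347391 + (-599)**2) + 3132411 = (-3347391 + 358801) + 3132411 = -2988590 + 3132411 = 143821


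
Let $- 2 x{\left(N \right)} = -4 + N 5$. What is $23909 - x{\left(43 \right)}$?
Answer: $\frac{48029}{2} \approx 24015.0$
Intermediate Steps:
$x{\left(N \right)} = 2 - \frac{5 N}{2}$ ($x{\left(N \right)} = - \frac{-4 + N 5}{2} = - \frac{-4 + 5 N}{2} = 2 - \frac{5 N}{2}$)
$23909 - x{\left(43 \right)} = 23909 - \left(2 - \frac{215}{2}\right) = 23909 - - \frac{211}{2} = 23909 + \frac{211}{2} = \frac{48029}{2}$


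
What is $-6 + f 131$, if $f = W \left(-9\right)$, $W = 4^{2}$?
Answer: $-18870$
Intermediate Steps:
$W = 16$
$f = -144$ ($f = 16 \left(-9\right) = -144$)
$-6 + f 131 = -6 - 18864 = -18870$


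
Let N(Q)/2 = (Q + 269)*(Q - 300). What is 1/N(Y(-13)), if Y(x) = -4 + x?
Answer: -1/159768 ≈ -6.2591e-6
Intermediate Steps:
N(Q) = 2*(-300 + Q)*(269 + Q) (N(Q) = 2*((Q + 269)*(Q - 300)) = 2*((269 + Q)*(-300 + Q)) = 2*((-300 + Q)*(269 + Q)) = 2*(-300 + Q)*(269 + Q))
1/N(Y(-13)) = 1/(-161400 - 62*(-4 - 13) + 2*(-4 - 13)**2) = 1/(-161400 - 62*(-17) + 2*(-17)**2) = 1/(-161400 + 1054 + 2*289) = 1/(-161400 + 1054 + 578) = 1/(-159768) = -1/159768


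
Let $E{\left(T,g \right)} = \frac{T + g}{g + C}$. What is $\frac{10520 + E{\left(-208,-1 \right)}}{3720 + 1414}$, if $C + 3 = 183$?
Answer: $\frac{1882871}{918986} \approx 2.0489$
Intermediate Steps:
$C = 180$ ($C = -3 + 183 = 180$)
$E{\left(T,g \right)} = \frac{T + g}{180 + g}$ ($E{\left(T,g \right)} = \frac{T + g}{g + 180} = \frac{T + g}{180 + g}$)
$\frac{10520 + E{\left(-208,-1 \right)}}{3720 + 1414} = \frac{10520 + \frac{-208 - 1}{180 - 1}}{3720 + 1414} = \frac{10520 + \frac{1}{179} \left(-209\right)}{5134} = \left(10520 + \frac{1}{179} \left(-209\right)\right) \frac{1}{5134} = \left(10520 - \frac{209}{179}\right) \frac{1}{5134} = \frac{1882871}{179} \cdot \frac{1}{5134} = \frac{1882871}{918986}$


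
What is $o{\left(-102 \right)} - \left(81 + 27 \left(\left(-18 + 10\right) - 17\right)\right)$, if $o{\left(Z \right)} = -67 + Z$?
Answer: $425$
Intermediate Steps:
$o{\left(-102 \right)} - \left(81 + 27 \left(\left(-18 + 10\right) - 17\right)\right) = \left(-67 - 102\right) - \left(81 + 27 \left(\left(-18 + 10\right) - 17\right)\right) = -169 - \left(81 + 27 \left(-8 - 17\right)\right) = -169 - \left(81 + 27 \left(-25\right)\right) = -169 - \left(81 - 675\right) = -169 - -594 = -169 + 594 = 425$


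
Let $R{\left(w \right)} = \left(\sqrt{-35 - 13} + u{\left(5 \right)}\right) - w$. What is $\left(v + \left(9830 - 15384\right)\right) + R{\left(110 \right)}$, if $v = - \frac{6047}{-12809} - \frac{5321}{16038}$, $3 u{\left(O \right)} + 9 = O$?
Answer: $- \frac{1163804805247}{205430742} + 4 i \sqrt{3} \approx -5665.2 + 6.9282 i$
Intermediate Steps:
$u{\left(O \right)} = -3 + \frac{O}{3}$
$R{\left(w \right)} = - \frac{4}{3} - w + 4 i \sqrt{3}$ ($R{\left(w \right)} = \left(\sqrt{-35 - 13} + \left(-3 + \frac{1}{3} \cdot 5\right)\right) - w = \left(\sqrt{-48} + \left(-3 + \frac{5}{3}\right)\right) - w = \left(4 i \sqrt{3} - \frac{4}{3}\right) - w = \left(- \frac{4}{3} + 4 i \sqrt{3}\right) - w = - \frac{4}{3} - w + 4 i \sqrt{3}$)
$v = \frac{28825097}{205430742}$ ($v = \left(-6047\right) \left(- \frac{1}{12809}\right) - \frac{5321}{16038} = \frac{6047}{12809} - \frac{5321}{16038} = \frac{28825097}{205430742} \approx 0.14032$)
$\left(v + \left(9830 - 15384\right)\right) + R{\left(110 \right)} = \left(\frac{28825097}{205430742} + \left(9830 - 15384\right)\right) - \left(\frac{334}{3} - 4 i \sqrt{3}\right) = \left(\frac{28825097}{205430742} - 5554\right) - \left(\frac{334}{3} - 4 i \sqrt{3}\right) = - \frac{1140933515971}{205430742} - \left(\frac{334}{3} - 4 i \sqrt{3}\right) = - \frac{1163804805247}{205430742} + 4 i \sqrt{3}$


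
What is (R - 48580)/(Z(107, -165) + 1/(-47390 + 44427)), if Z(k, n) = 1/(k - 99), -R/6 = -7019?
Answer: -153270064/2955 ≈ -51868.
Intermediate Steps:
R = 42114 (R = -6*(-7019) = 42114)
Z(k, n) = 1/(-99 + k)
(R - 48580)/(Z(107, -165) + 1/(-47390 + 44427)) = (42114 - 48580)/(1/(-99 + 107) + 1/(-47390 + 44427)) = -6466/(1/8 + 1/(-2963)) = -6466/(⅛ - 1/2963) = -6466/2955/23704 = -6466*23704/2955 = -153270064/2955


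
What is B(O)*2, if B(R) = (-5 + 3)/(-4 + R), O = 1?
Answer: 4/3 ≈ 1.3333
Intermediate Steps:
B(R) = -2/(-4 + R)
B(O)*2 = -2/(-4 + 1)*2 = -2/(-3)*2 = -2*(-⅓)*2 = (⅔)*2 = 4/3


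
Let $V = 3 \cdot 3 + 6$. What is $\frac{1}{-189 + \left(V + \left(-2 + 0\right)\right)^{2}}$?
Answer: $- \frac{1}{20} \approx -0.05$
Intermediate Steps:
$V = 15$ ($V = 9 + 6 = 15$)
$\frac{1}{-189 + \left(V + \left(-2 + 0\right)\right)^{2}} = \frac{1}{-189 + \left(15 + \left(-2 + 0\right)\right)^{2}} = \frac{1}{-189 + \left(15 - 2\right)^{2}} = \frac{1}{-189 + 13^{2}} = \frac{1}{-189 + 169} = \frac{1}{-20} = - \frac{1}{20}$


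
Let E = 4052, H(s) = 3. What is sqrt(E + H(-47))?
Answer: sqrt(4055) ≈ 63.679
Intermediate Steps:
sqrt(E + H(-47)) = sqrt(4052 + 3) = sqrt(4055)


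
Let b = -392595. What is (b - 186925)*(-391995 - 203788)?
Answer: 345268164160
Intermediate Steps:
(b - 186925)*(-391995 - 203788) = (-392595 - 186925)*(-391995 - 203788) = -579520*(-595783) = 345268164160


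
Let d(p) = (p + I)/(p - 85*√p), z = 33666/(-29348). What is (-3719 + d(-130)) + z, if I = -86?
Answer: (-4640102315*√130 + 7093457486*I)/(73370*(-26*I + 17*√130)) ≈ -3720.1 - 0.21894*I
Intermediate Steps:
z = -16833/14674 (z = 33666*(-1/29348) = -16833/14674 ≈ -1.1471)
d(p) = (-86 + p)/(p - 85*√p) (d(p) = (p - 86)/(p - 85*√p) = (-86 + p)/(p - 85*√p))
(-3719 + d(-130)) + z = (-3719 + (86 - 1*(-130))/(-1*(-130) + 85*√(-130))) - 16833/14674 = (-3719 + (86 + 130)/(130 + 85*(I*√130))) - 16833/14674 = (-3719 + 216/(130 + 85*I*√130)) - 16833/14674 = -54589439/14674 + 216/(130 + 85*I*√130)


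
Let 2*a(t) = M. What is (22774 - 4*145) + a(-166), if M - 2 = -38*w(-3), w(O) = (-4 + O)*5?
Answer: 22860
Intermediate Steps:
w(O) = -20 + 5*O
M = 1332 (M = 2 - 38*(-20 + 5*(-3)) = 2 - 38*(-20 - 15) = 2 - 38*(-35) = 2 + 1330 = 1332)
a(t) = 666 (a(t) = (½)*1332 = 666)
(22774 - 4*145) + a(-166) = (22774 - 4*145) + 666 = (22774 - 1*580) + 666 = (22774 - 580) + 666 = 22194 + 666 = 22860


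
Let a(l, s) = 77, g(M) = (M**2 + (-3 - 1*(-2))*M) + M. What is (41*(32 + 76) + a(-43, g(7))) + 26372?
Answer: 30877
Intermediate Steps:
g(M) = M**2 (g(M) = (M**2 + (-3 + 2)*M) + M = (M**2 - M) + M = M**2)
(41*(32 + 76) + a(-43, g(7))) + 26372 = (41*(32 + 76) + 77) + 26372 = (41*108 + 77) + 26372 = (4428 + 77) + 26372 = 4505 + 26372 = 30877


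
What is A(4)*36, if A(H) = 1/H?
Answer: 9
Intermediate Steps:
A(4)*36 = 36/4 = (1/4)*36 = 9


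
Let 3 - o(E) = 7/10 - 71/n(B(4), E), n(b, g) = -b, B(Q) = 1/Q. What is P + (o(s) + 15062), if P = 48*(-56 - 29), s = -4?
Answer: 107003/10 ≈ 10700.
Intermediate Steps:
B(Q) = 1/Q
P = -4080 (P = 48*(-85) = -4080)
o(E) = -2817/10 (o(E) = 3 - (7/10 - 71/((-1/4))) = 3 - (7*(⅒) - 71/((-1*¼))) = 3 - (7/10 - 71/(-¼)) = 3 - (7/10 - 71*(-4)) = 3 - (7/10 + 284) = 3 - 1*2847/10 = 3 - 2847/10 = -2817/10)
P + (o(s) + 15062) = -4080 + (-2817/10 + 15062) = -4080 + 147803/10 = 107003/10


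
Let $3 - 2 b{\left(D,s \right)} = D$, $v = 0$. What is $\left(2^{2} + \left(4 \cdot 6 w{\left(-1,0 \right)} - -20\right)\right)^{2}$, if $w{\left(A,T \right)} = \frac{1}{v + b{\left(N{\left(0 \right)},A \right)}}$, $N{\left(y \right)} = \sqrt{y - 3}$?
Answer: $\frac{192 \left(5 \sqrt{3} + 11 i\right)}{i + \sqrt{3}} \approx 1248.0 + 498.83 i$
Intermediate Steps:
$N{\left(y \right)} = \sqrt{-3 + y}$
$b{\left(D,s \right)} = \frac{3}{2} - \frac{D}{2}$
$w{\left(A,T \right)} = \frac{1}{\frac{3}{2} - \frac{i \sqrt{3}}{2}}$ ($w{\left(A,T \right)} = \frac{1}{0 + \left(\frac{3}{2} - \frac{\sqrt{-3 + 0}}{2}\right)} = \frac{1}{0 + \left(\frac{3}{2} - \frac{\sqrt{-3}}{2}\right)} = \frac{1}{0 + \left(\frac{3}{2} - \frac{i \sqrt{3}}{2}\right)} = \frac{1}{\frac{3}{2} - \frac{i \sqrt{3}}{2}}$)
$\left(2^{2} + \left(4 \cdot 6 w{\left(-1,0 \right)} - -20\right)\right)^{2} = \left(2^{2} + \left(4 \cdot 6 \left(\frac{1}{2} + \frac{i \sqrt{3}}{6}\right) - -20\right)\right)^{2} = \left(4 + \left(24 \left(\frac{1}{2} + \frac{i \sqrt{3}}{6}\right) + 20\right)\right)^{2} = \left(4 + \left(\left(12 + 4 i \sqrt{3}\right) + 20\right)\right)^{2} = \left(4 + \left(32 + 4 i \sqrt{3}\right)\right)^{2} = \left(36 + 4 i \sqrt{3}\right)^{2}$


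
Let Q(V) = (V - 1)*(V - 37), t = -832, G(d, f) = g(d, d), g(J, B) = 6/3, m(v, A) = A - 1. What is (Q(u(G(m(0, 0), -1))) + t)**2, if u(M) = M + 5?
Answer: 1024144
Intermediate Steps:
m(v, A) = -1 + A
g(J, B) = 2 (g(J, B) = 6*(1/3) = 2)
G(d, f) = 2
u(M) = 5 + M
Q(V) = (-1 + V)*(-37 + V)
(Q(u(G(m(0, 0), -1))) + t)**2 = ((37 + (5 + 2)**2 - 38*(5 + 2)) - 832)**2 = ((37 + 7**2 - 38*7) - 832)**2 = ((37 + 49 - 266) - 832)**2 = (-180 - 832)**2 = (-1012)**2 = 1024144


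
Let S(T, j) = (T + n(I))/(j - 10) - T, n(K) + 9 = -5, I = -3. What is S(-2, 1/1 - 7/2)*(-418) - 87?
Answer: -36451/25 ≈ -1458.0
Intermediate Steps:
n(K) = -14 (n(K) = -9 - 5 = -14)
S(T, j) = -T + (-14 + T)/(-10 + j) (S(T, j) = (T - 14)/(j - 10) - T = (-14 + T)/(-10 + j) - T = -T + (-14 + T)/(-10 + j))
S(-2, 1/1 - 7/2)*(-418) - 87 = ((-14 + 11*(-2) - 1*(-2)*(1/1 - 7/2))/(-10 + (1/1 - 7/2)))*(-418) - 87 = ((-14 - 22 - 1*(-2)*(1*1 - 7*1/2))/(-10 + (1*1 - 7*1/2)))*(-418) - 87 = ((-14 - 22 - 1*(-2)*(1 - 7/2))/(-10 + (1 - 7/2)))*(-418) - 87 = ((-14 - 22 - 1*(-2)*(-5/2))/(-10 - 5/2))*(-418) - 87 = ((-14 - 22 - 5)/(-25/2))*(-418) - 87 = -2/25*(-41)*(-418) - 87 = (82/25)*(-418) - 87 = -34276/25 - 87 = -36451/25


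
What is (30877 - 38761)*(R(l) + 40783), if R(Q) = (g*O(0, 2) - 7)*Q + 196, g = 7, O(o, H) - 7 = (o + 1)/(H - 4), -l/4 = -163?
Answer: -520982604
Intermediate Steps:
l = 652 (l = -4*(-163) = 652)
O(o, H) = 7 + (1 + o)/(-4 + H) (O(o, H) = 7 + (o + 1)/(H - 4) = 7 + (1 + o)/(-4 + H))
R(Q) = 196 + 77*Q/2 (R(Q) = (7*((-27 + 0 + 7*2)/(-4 + 2)) - 7)*Q + 196 = (7*((-27 + 0 + 14)/(-2)) - 7)*Q + 196 = (7*(-½*(-13)) - 7)*Q + 196 = (7*(13/2) - 7)*Q + 196 = (91/2 - 7)*Q + 196 = 77*Q/2 + 196 = 196 + 77*Q/2)
(30877 - 38761)*(R(l) + 40783) = (30877 - 38761)*((196 + (77/2)*652) + 40783) = -7884*((196 + 25102) + 40783) = -7884*(25298 + 40783) = -7884*66081 = -520982604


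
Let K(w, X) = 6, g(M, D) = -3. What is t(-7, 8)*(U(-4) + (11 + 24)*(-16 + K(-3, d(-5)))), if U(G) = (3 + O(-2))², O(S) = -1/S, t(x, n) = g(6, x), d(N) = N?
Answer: 4053/4 ≈ 1013.3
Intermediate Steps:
t(x, n) = -3
U(G) = 49/4 (U(G) = (3 - 1/(-2))² = (3 - 1*(-½))² = (3 + ½)² = (7/2)² = 49/4)
t(-7, 8)*(U(-4) + (11 + 24)*(-16 + K(-3, d(-5)))) = -3*(49/4 + (11 + 24)*(-16 + 6)) = -3*(49/4 + 35*(-10)) = -3*(49/4 - 350) = -3*(-1351/4) = 4053/4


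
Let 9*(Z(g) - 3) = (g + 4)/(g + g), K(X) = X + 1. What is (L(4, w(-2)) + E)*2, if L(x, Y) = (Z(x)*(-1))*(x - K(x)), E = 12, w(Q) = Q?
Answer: 272/9 ≈ 30.222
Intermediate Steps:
K(X) = 1 + X
Z(g) = 3 + (4 + g)/(18*g) (Z(g) = 3 + ((g + 4)/(g + g))/9 = 3 + ((4 + g)/((2*g)))/9 = 3 + ((4 + g)*(1/(2*g)))/9 = 3 + ((4 + g)/(2*g))/9 = 3 + (4 + g)/(18*g))
L(x, Y) = (4 + 55*x)/(18*x) (L(x, Y) = (((4 + 55*x)/(18*x))*(-1))*(x - (1 + x)) = (-(4 + 55*x)/(18*x))*(x + (-1 - x)) = -(4 + 55*x)/(18*x)*(-1) = (4 + 55*x)/(18*x))
(L(4, w(-2)) + E)*2 = ((1/18)*(4 + 55*4)/4 + 12)*2 = ((1/18)*(1/4)*(4 + 220) + 12)*2 = ((1/18)*(1/4)*224 + 12)*2 = (28/9 + 12)*2 = (136/9)*2 = 272/9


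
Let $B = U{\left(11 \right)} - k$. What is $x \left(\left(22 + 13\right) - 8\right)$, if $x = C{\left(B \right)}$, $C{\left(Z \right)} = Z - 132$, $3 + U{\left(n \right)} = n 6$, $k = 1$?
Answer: $-1890$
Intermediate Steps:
$U{\left(n \right)} = -3 + 6 n$ ($U{\left(n \right)} = -3 + n 6 = -3 + 6 n$)
$B = 62$ ($B = \left(-3 + 6 \cdot 11\right) - 1 = \left(-3 + 66\right) - 1 = 63 - 1 = 62$)
$C{\left(Z \right)} = -132 + Z$ ($C{\left(Z \right)} = Z - 132 = -132 + Z$)
$x = -70$ ($x = -132 + 62 = -70$)
$x \left(\left(22 + 13\right) - 8\right) = - 70 \left(\left(22 + 13\right) - 8\right) = - 70 \left(35 - 8\right) = \left(-70\right) 27 = -1890$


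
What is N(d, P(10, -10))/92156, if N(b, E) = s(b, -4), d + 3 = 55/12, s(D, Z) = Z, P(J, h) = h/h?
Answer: -1/23039 ≈ -4.3405e-5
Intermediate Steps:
P(J, h) = 1
d = 19/12 (d = -3 + 55/12 = 19/12 ≈ 1.5833)
N(b, E) = -4
N(d, P(10, -10))/92156 = -4/92156 = -4*1/92156 = -1/23039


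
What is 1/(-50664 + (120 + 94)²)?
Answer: -1/4868 ≈ -0.00020542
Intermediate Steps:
1/(-50664 + (120 + 94)²) = 1/(-50664 + 214²) = 1/(-50664 + 45796) = 1/(-4868) = -1/4868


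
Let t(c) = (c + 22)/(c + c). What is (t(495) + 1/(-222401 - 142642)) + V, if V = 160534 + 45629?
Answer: 2257756519247/10951290 ≈ 2.0616e+5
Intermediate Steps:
V = 206163
t(c) = (22 + c)/(2*c) (t(c) = (22 + c)/((2*c)) = (22 + c)*(1/(2*c)) = (22 + c)/(2*c))
(t(495) + 1/(-222401 - 142642)) + V = ((1/2)*(22 + 495)/495 + 1/(-222401 - 142642)) + 206163 = ((1/2)*(1/495)*517 + 1/(-365043)) + 206163 = (47/90 - 1/365043) + 206163 = 5718977/10951290 + 206163 = 2257756519247/10951290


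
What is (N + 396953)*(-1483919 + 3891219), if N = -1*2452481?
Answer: -4948272554400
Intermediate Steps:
N = -2452481
(N + 396953)*(-1483919 + 3891219) = (-2452481 + 396953)*(-1483919 + 3891219) = -2055528*2407300 = -4948272554400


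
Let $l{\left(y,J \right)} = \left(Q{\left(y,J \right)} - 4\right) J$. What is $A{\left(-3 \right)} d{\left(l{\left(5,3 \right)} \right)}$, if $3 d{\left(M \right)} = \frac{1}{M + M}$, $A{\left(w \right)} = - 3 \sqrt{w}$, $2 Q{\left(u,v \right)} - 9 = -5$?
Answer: $\frac{i \sqrt{3}}{12} \approx 0.14434 i$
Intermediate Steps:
$Q{\left(u,v \right)} = 2$ ($Q{\left(u,v \right)} = \frac{9}{2} + \frac{1}{2} \left(-5\right) = \frac{9}{2} - \frac{5}{2} = 2$)
$l{\left(y,J \right)} = - 2 J$ ($l{\left(y,J \right)} = \left(2 - 4\right) J = - 2 J$)
$d{\left(M \right)} = \frac{1}{6 M}$ ($d{\left(M \right)} = \frac{1}{3 \left(M + M\right)} = \frac{1}{3 \cdot 2 M} = \frac{\frac{1}{2} \frac{1}{M}}{3} = \frac{1}{6 M}$)
$A{\left(-3 \right)} d{\left(l{\left(5,3 \right)} \right)} = - 3 \sqrt{-3} \frac{1}{6 \left(\left(-2\right) 3\right)} = - 3 i \sqrt{3} \frac{1}{6 \left(-6\right)} = - 3 i \sqrt{3} \cdot \frac{1}{6} \left(- \frac{1}{6}\right) = - 3 i \sqrt{3} \left(- \frac{1}{36}\right) = \frac{i \sqrt{3}}{12}$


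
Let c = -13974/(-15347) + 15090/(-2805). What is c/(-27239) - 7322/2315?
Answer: -572352329120302/180970278480365 ≈ -3.1627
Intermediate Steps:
c = -12825944/2869889 (c = -13974*(-1/15347) + 15090*(-1/2805) = 13974/15347 - 1006/187 = -12825944/2869889 ≈ -4.4691)
c/(-27239) - 7322/2315 = -12825944/2869889/(-27239) - 7322/2315 = -12825944/2869889*(-1/27239) - 7322*1/2315 = 12825944/78172906471 - 7322/2315 = -572352329120302/180970278480365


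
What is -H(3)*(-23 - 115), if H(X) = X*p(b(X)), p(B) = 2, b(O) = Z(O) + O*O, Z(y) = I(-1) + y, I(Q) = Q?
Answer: 828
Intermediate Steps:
Z(y) = -1 + y
b(O) = -1 + O + O**2 (b(O) = (-1 + O) + O*O = (-1 + O) + O**2 = -1 + O + O**2)
H(X) = 2*X (H(X) = X*2 = 2*X)
-H(3)*(-23 - 115) = -2*3*(-23 - 115) = -6*(-138) = -1*(-828) = 828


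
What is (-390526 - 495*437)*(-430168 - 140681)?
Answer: 346414578009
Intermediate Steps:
(-390526 - 495*437)*(-430168 - 140681) = (-390526 - 216315)*(-570849) = -606841*(-570849) = 346414578009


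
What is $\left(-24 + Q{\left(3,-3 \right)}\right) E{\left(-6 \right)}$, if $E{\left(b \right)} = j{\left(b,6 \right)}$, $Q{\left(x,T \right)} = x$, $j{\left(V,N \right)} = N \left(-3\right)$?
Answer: $378$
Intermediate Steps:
$j{\left(V,N \right)} = - 3 N$
$E{\left(b \right)} = -18$ ($E{\left(b \right)} = \left(-3\right) 6 = -18$)
$\left(-24 + Q{\left(3,-3 \right)}\right) E{\left(-6 \right)} = \left(-24 + 3\right) \left(-18\right) = \left(-21\right) \left(-18\right) = 378$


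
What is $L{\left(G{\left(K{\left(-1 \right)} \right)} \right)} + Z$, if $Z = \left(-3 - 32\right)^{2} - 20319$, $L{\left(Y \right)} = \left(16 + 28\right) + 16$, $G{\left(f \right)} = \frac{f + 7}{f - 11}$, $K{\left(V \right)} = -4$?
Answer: $-19034$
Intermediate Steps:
$G{\left(f \right)} = \frac{7 + f}{-11 + f}$
$L{\left(Y \right)} = 60$ ($L{\left(Y \right)} = 44 + 16 = 60$)
$Z = -19094$ ($Z = \left(-35\right)^{2} - 20319 = 1225 - 20319 = -19094$)
$L{\left(G{\left(K{\left(-1 \right)} \right)} \right)} + Z = 60 - 19094 = -19034$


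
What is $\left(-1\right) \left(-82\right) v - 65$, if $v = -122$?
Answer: $-10069$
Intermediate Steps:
$\left(-1\right) \left(-82\right) v - 65 = \left(-1\right) \left(-82\right) \left(-122\right) - 65 = 82 \left(-122\right) - 65 = -10004 - 65 = -10069$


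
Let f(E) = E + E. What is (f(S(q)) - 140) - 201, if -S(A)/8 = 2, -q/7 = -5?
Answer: -373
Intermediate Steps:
q = 35 (q = -7*(-5) = 35)
S(A) = -16 (S(A) = -8*2 = -16)
f(E) = 2*E
(f(S(q)) - 140) - 201 = (2*(-16) - 140) - 201 = (-32 - 140) - 201 = -172 - 201 = -373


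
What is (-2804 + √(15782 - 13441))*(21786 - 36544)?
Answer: 41381432 - 14758*√2341 ≈ 4.0667e+7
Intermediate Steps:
(-2804 + √(15782 - 13441))*(21786 - 36544) = (-2804 + √2341)*(-14758) = 41381432 - 14758*√2341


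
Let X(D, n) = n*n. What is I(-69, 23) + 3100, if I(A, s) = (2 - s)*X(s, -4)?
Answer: 2764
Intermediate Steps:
X(D, n) = n**2
I(A, s) = 32 - 16*s (I(A, s) = (2 - s)*(-4)**2 = (2 - s)*16 = 32 - 16*s)
I(-69, 23) + 3100 = (32 - 16*23) + 3100 = (32 - 368) + 3100 = -336 + 3100 = 2764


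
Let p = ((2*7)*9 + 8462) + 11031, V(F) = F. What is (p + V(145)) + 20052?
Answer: 39816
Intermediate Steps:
p = 19619 (p = (14*9 + 8462) + 11031 = (126 + 8462) + 11031 = 8588 + 11031 = 19619)
(p + V(145)) + 20052 = (19619 + 145) + 20052 = 19764 + 20052 = 39816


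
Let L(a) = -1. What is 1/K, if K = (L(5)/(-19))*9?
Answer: 19/9 ≈ 2.1111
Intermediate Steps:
K = 9/19 (K = (-1/(-19))*9 = -1/19*(-1)*9 = (1/19)*9 = 9/19 ≈ 0.47368)
1/K = 1/(9/19) = 19/9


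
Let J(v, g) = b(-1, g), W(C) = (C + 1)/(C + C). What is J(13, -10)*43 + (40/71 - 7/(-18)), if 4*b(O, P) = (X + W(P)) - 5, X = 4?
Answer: -253567/51120 ≈ -4.9602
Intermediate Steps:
W(C) = (1 + C)/(2*C) (W(C) = (1 + C)/((2*C)) = (1 + C)*(1/(2*C)) = (1 + C)/(2*C))
b(O, P) = -1/4 + (1 + P)/(8*P) (b(O, P) = ((4 + (1 + P)/(2*P)) - 5)/4 = (-1 + (1 + P)/(2*P))/4 = -1/4 + (1 + P)/(8*P))
J(v, g) = (1 - g)/(8*g)
J(13, -10)*43 + (40/71 - 7/(-18)) = ((1/8)*(1 - 1*(-10))/(-10))*43 + (40/71 - 7/(-18)) = ((1/8)*(-1/10)*(1 + 10))*43 + (40*(1/71) - 7*(-1/18)) = ((1/8)*(-1/10)*11)*43 + (40/71 + 7/18) = -11/80*43 + 1217/1278 = -473/80 + 1217/1278 = -253567/51120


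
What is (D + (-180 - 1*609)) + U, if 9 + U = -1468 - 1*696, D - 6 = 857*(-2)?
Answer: -4670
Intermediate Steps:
D = -1708 (D = 6 + 857*(-2) = 6 - 1714 = -1708)
U = -2173 (U = -9 + (-1468 - 1*696) = -9 + (-1468 - 696) = -9 - 2164 = -2173)
(D + (-180 - 1*609)) + U = (-1708 + (-180 - 1*609)) - 2173 = (-1708 + (-180 - 609)) - 2173 = (-1708 - 789) - 2173 = -2497 - 2173 = -4670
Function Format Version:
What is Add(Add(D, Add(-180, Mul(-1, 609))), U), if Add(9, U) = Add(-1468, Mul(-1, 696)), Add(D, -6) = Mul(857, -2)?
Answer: -4670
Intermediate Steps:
D = -1708 (D = Add(6, Mul(857, -2)) = Add(6, -1714) = -1708)
U = -2173 (U = Add(-9, Add(-1468, Mul(-1, 696))) = Add(-9, Add(-1468, -696)) = Add(-9, -2164) = -2173)
Add(Add(D, Add(-180, Mul(-1, 609))), U) = Add(Add(-1708, Add(-180, Mul(-1, 609))), -2173) = Add(Add(-1708, Add(-180, -609)), -2173) = Add(Add(-1708, -789), -2173) = Add(-2497, -2173) = -4670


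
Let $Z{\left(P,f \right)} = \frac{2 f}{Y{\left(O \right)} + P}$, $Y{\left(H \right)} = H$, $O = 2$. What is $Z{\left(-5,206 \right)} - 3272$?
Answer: $- \frac{10228}{3} \approx -3409.3$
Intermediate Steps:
$Z{\left(P,f \right)} = \frac{2 f}{2 + P}$
$Z{\left(-5,206 \right)} - 3272 = 2 \cdot 206 \frac{1}{2 - 5} - 3272 = 2 \cdot 206 \frac{1}{-3} - 3272 = 2 \cdot 206 \left(- \frac{1}{3}\right) - 3272 = - \frac{412}{3} - 3272 = - \frac{10228}{3}$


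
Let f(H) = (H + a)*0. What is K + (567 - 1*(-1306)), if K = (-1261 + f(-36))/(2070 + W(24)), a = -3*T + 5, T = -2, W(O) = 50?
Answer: 3969499/2120 ≈ 1872.4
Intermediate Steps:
a = 11 (a = -3*(-2) + 5 = 6 + 5 = 11)
f(H) = 0 (f(H) = (H + 11)*0 = (11 + H)*0 = 0)
K = -1261/2120 (K = (-1261 + 0)/(2070 + 50) = -1261/2120 ≈ -0.59481)
K + (567 - 1*(-1306)) = -1261/2120 + (567 - 1*(-1306)) = -1261/2120 + (567 + 1306) = -1261/2120 + 1873 = 3969499/2120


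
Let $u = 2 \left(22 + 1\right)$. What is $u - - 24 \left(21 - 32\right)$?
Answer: $-218$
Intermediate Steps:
$u = 46$ ($u = 2 \cdot 23 = 46$)
$u - - 24 \left(21 - 32\right) = 46 - - 24 \left(21 - 32\right) = 46 - \left(-24\right) \left(-11\right) = 46 - 264 = -218$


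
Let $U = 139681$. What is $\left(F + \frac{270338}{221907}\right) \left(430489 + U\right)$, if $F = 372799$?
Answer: $\frac{47168441063935270}{221907} \approx 2.1256 \cdot 10^{11}$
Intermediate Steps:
$\left(F + \frac{270338}{221907}\right) \left(430489 + U\right) = \left(372799 + \frac{270338}{221907}\right) \left(430489 + 139681\right) = \left(372799 + 270338 \cdot \frac{1}{221907}\right) 570170 = \left(372799 + \frac{270338}{221907}\right) 570170 = \frac{82726978031}{221907} \cdot 570170 = \frac{47168441063935270}{221907}$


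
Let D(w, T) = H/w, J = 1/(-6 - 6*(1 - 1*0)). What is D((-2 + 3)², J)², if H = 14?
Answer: 196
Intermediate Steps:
J = -1/12 (J = 1/(-6 - 6*(1 + 0)) = 1/(-6 - 6*1) = 1/(-6 - 6) = 1/(-12) = -1/12 ≈ -0.083333)
D(w, T) = 14/w
D((-2 + 3)², J)² = (14/((-2 + 3)²))² = (14/(1²))² = (14/1)² = (14*1)² = 14² = 196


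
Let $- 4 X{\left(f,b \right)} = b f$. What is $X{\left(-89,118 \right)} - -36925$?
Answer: $\frac{79101}{2} \approx 39551.0$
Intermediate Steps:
$X{\left(f,b \right)} = - \frac{b f}{4}$
$X{\left(-89,118 \right)} - -36925 = \left(- \frac{1}{4}\right) 118 \left(-89\right) - -36925 = \frac{5251}{2} + 36925 = \frac{79101}{2}$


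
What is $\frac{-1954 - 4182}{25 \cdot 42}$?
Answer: $- \frac{3068}{525} \approx -5.8438$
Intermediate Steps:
$\frac{-1954 - 4182}{25 \cdot 42} = - \frac{6136}{1050} = \left(-6136\right) \frac{1}{1050} = - \frac{3068}{525}$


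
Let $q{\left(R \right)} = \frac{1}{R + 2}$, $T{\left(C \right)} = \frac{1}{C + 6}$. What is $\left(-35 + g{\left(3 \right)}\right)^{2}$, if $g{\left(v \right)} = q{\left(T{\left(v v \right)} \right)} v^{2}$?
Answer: $\frac{902500}{961} \approx 939.13$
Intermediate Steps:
$T{\left(C \right)} = \frac{1}{6 + C}$
$q{\left(R \right)} = \frac{1}{2 + R}$
$g{\left(v \right)} = \frac{v^{2}}{2 + \frac{1}{6 + v^{2}}}$ ($g{\left(v \right)} = \frac{v^{2}}{2 + \frac{1}{6 + v v}} = \frac{v^{2}}{2 + \frac{1}{6 + v^{2}}}$)
$\left(-35 + g{\left(3 \right)}\right)^{2} = \left(-35 + \frac{3^{2} \left(6 + 3^{2}\right)}{13 + 2 \cdot 3^{2}}\right)^{2} = \left(-35 + \frac{9 \left(6 + 9\right)}{13 + 2 \cdot 9}\right)^{2} = \left(-35 + 9 \frac{1}{13 + 18} \cdot 15\right)^{2} = \left(-35 + 9 \cdot \frac{1}{31} \cdot 15\right)^{2} = \left(-35 + \frac{135}{31}\right)^{2} = \left(- \frac{950}{31}\right)^{2} = \frac{902500}{961}$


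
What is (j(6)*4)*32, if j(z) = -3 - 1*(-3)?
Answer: 0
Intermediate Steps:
j(z) = 0 (j(z) = -3 + 3 = 0)
(j(6)*4)*32 = (0*4)*32 = 0*32 = 0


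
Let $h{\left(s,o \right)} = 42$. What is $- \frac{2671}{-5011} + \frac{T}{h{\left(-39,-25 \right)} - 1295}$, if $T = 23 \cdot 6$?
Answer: $\frac{2655245}{6278783} \approx 0.42289$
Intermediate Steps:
$T = 138$
$- \frac{2671}{-5011} + \frac{T}{h{\left(-39,-25 \right)} - 1295} = - \frac{2671}{-5011} + \frac{138}{42 - 1295} = \left(-2671\right) \left(- \frac{1}{5011}\right) + \frac{138}{42 - 1295} = \frac{2671}{5011} + \frac{138}{-1253} = \frac{2671}{5011} + 138 \left(- \frac{1}{1253}\right) = \frac{2671}{5011} - \frac{138}{1253} = \frac{2655245}{6278783}$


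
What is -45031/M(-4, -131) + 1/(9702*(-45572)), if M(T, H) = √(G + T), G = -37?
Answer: -1/442139544 + 45031*I*√41/41 ≈ -2.2617e-9 + 7032.7*I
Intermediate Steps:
M(T, H) = √(-37 + T)
-45031/M(-4, -131) + 1/(9702*(-45572)) = -45031/√(-37 - 4) + 1/(9702*(-45572)) = -45031*(-I*√41/41) + (1/9702)*(-1/45572) = -45031*(-I*√41/41) - 1/442139544 = -(-45031)*I*√41/41 - 1/442139544 = 45031*I*√41/41 - 1/442139544 = -1/442139544 + 45031*I*√41/41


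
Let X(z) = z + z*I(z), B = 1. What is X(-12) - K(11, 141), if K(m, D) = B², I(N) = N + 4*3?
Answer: -13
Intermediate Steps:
I(N) = 12 + N (I(N) = N + 12 = 12 + N)
K(m, D) = 1 (K(m, D) = 1² = 1)
X(z) = z + z*(12 + z)
X(-12) - K(11, 141) = -12*(13 - 12) - 1*1 = -12*1 - 1 = -12 - 1 = -13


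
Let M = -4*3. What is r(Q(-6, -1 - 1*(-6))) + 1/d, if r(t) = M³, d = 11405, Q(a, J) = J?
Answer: -19707839/11405 ≈ -1728.0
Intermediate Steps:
M = -12
r(t) = -1728 (r(t) = (-12)³ = -1728)
r(Q(-6, -1 - 1*(-6))) + 1/d = -1728 + 1/11405 = -19707839/11405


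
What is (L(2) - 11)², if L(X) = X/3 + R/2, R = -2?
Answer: 1156/9 ≈ 128.44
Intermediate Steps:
L(X) = -1 + X/3 (L(X) = X/3 - 2/2 = X*(⅓) - 2*½ = X/3 - 1 = -1 + X/3)
(L(2) - 11)² = ((-1 + (⅓)*2) - 11)² = ((-1 + ⅔) - 11)² = (-⅓ - 11)² = (-34/3)² = 1156/9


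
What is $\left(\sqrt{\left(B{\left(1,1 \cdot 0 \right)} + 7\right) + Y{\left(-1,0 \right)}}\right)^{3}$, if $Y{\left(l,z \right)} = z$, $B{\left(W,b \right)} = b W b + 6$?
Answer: $13 \sqrt{13} \approx 46.872$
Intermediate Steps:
$B{\left(W,b \right)} = 6 + W b^{2}$ ($B{\left(W,b \right)} = W b b + 6 = W b^{2} + 6 = 6 + W b^{2}$)
$\left(\sqrt{\left(B{\left(1,1 \cdot 0 \right)} + 7\right) + Y{\left(-1,0 \right)}}\right)^{3} = \left(\sqrt{\left(\left(6 + 1 \left(1 \cdot 0\right)^{2}\right) + 7\right) + 0}\right)^{3} = \left(\sqrt{\left(\left(6 + 1 \cdot 0^{2}\right) + 7\right) + 0}\right)^{3} = \left(\sqrt{\left(\left(6 + 1 \cdot 0\right) + 7\right) + 0}\right)^{3} = \left(\sqrt{\left(\left(6 + 0\right) + 7\right) + 0}\right)^{3} = \left(\sqrt{\left(6 + 7\right) + 0}\right)^{3} = \left(\sqrt{13 + 0}\right)^{3} = \left(\sqrt{13}\right)^{3} = 13 \sqrt{13}$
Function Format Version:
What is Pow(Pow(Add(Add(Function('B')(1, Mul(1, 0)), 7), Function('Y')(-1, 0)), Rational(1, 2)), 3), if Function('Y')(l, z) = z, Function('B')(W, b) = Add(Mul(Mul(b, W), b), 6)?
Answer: Mul(13, Pow(13, Rational(1, 2))) ≈ 46.872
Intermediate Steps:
Function('B')(W, b) = Add(6, Mul(W, Pow(b, 2))) (Function('B')(W, b) = Add(Mul(Mul(W, b), b), 6) = Add(Mul(W, Pow(b, 2)), 6) = Add(6, Mul(W, Pow(b, 2))))
Pow(Pow(Add(Add(Function('B')(1, Mul(1, 0)), 7), Function('Y')(-1, 0)), Rational(1, 2)), 3) = Pow(Pow(Add(Add(Add(6, Mul(1, Pow(Mul(1, 0), 2))), 7), 0), Rational(1, 2)), 3) = Pow(Pow(Add(Add(Add(6, Mul(1, Pow(0, 2))), 7), 0), Rational(1, 2)), 3) = Pow(Pow(Add(Add(Add(6, Mul(1, 0)), 7), 0), Rational(1, 2)), 3) = Pow(Pow(Add(Add(Add(6, 0), 7), 0), Rational(1, 2)), 3) = Pow(Pow(Add(Add(6, 7), 0), Rational(1, 2)), 3) = Pow(Pow(Add(13, 0), Rational(1, 2)), 3) = Pow(Pow(13, Rational(1, 2)), 3) = Mul(13, Pow(13, Rational(1, 2)))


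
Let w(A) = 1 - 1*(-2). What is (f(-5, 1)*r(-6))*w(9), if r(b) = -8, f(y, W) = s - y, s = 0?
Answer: -120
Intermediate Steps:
f(y, W) = -y (f(y, W) = 0 - y = -y)
w(A) = 3 (w(A) = 1 + 2 = 3)
(f(-5, 1)*r(-6))*w(9) = (-1*(-5)*(-8))*3 = (5*(-8))*3 = -40*3 = -120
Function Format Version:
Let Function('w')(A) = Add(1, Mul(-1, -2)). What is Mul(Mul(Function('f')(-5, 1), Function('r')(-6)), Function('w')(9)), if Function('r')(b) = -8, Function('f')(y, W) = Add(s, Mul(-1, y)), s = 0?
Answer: -120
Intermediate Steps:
Function('f')(y, W) = Mul(-1, y) (Function('f')(y, W) = Add(0, Mul(-1, y)) = Mul(-1, y))
Function('w')(A) = 3 (Function('w')(A) = Add(1, 2) = 3)
Mul(Mul(Function('f')(-5, 1), Function('r')(-6)), Function('w')(9)) = Mul(Mul(Mul(-1, -5), -8), 3) = Mul(Mul(5, -8), 3) = Mul(-40, 3) = -120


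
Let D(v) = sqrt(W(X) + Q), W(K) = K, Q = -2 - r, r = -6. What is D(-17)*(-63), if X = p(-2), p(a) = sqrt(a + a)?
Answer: -63*sqrt(4 + 2*I) ≈ -129.66 - 30.61*I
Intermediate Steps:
p(a) = sqrt(2)*sqrt(a) (p(a) = sqrt(2*a) = sqrt(2)*sqrt(a))
Q = 4 (Q = -2 - 1*(-6) = -2 + 6 = 4)
X = 2*I (X = sqrt(2)*sqrt(-2) = sqrt(2)*(I*sqrt(2)) = 2*I ≈ 2.0*I)
D(v) = sqrt(4 + 2*I) (D(v) = sqrt(2*I + 4) = sqrt(4 + 2*I))
D(-17)*(-63) = sqrt(4 + 2*I)*(-63) = -63*sqrt(4 + 2*I)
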